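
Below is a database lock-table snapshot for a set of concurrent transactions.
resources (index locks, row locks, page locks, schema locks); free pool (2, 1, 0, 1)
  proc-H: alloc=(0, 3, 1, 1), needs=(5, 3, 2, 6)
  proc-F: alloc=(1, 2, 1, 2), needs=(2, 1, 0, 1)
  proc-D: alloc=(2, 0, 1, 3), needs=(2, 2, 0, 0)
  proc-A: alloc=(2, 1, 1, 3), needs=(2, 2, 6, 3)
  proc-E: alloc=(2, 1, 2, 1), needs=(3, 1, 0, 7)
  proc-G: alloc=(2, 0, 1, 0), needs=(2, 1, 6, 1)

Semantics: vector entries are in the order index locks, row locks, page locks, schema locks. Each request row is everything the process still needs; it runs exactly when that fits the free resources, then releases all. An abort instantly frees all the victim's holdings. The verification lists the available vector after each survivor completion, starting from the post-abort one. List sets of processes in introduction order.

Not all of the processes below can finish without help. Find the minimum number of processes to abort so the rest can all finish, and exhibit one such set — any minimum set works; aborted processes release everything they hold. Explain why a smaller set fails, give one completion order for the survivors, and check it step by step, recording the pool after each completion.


Abort proc-G.
Key observation: proc-A could never have finished before the abort; with (2, 0, 1, 0) returned by proc-G, it fits at step 5.
Minimality: the empty abort set fails — the state is deadlocked as it stands.
Survivors finish in the order: proc-F, proc-D, proc-H, proc-E, proc-A. Verifying each step (pool after the aborts first):
  pool = (4, 1, 1, 1)
  proc-F: need (2, 1, 0, 1) fits (4, 1, 1, 1); releases (1, 2, 1, 2), pool now (5, 3, 2, 3)
  proc-D: need (2, 2, 0, 0) fits (5, 3, 2, 3); releases (2, 0, 1, 3), pool now (7, 3, 3, 6)
  proc-H: need (5, 3, 2, 6) fits (7, 3, 3, 6); releases (0, 3, 1, 1), pool now (7, 6, 4, 7)
  proc-E: need (3, 1, 0, 7) fits (7, 6, 4, 7); releases (2, 1, 2, 1), pool now (9, 7, 6, 8)
  proc-A: need (2, 2, 6, 3) fits (9, 7, 6, 8); releases (2, 1, 1, 3), pool now (11, 8, 7, 11)


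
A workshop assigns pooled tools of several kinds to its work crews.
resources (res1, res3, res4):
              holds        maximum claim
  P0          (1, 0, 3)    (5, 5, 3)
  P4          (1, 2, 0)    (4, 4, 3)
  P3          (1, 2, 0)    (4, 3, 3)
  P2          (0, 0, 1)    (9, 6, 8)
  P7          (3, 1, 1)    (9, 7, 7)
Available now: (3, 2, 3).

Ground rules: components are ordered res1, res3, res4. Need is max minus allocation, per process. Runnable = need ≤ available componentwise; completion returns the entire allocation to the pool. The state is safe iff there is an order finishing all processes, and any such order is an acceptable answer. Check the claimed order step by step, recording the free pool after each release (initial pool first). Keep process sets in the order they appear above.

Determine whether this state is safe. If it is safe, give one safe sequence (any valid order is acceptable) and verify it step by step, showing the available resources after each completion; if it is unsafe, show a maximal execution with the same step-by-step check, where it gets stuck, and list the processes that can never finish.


SAFE — a valid safe sequence is P4, P3, P0, P7, P2.
Key observation: at P4 the run first touches a limit — (3, 2, 3) against (3, 2, 3), exact on a resource it actually requests.
Check, step by step:
  pool = (3, 2, 3)
  P4: need (3, 2, 3) fits (3, 2, 3); releases (1, 2, 0), pool now (4, 4, 3)
  P3: need (3, 1, 3) fits (4, 4, 3); releases (1, 2, 0), pool now (5, 6, 3)
  P0: need (4, 5, 0) fits (5, 6, 3); releases (1, 0, 3), pool now (6, 6, 6)
  P7: need (6, 6, 6) fits (6, 6, 6); releases (3, 1, 1), pool now (9, 7, 7)
  P2: need (9, 6, 7) fits (9, 7, 7); releases (0, 0, 1), pool now (9, 7, 8)


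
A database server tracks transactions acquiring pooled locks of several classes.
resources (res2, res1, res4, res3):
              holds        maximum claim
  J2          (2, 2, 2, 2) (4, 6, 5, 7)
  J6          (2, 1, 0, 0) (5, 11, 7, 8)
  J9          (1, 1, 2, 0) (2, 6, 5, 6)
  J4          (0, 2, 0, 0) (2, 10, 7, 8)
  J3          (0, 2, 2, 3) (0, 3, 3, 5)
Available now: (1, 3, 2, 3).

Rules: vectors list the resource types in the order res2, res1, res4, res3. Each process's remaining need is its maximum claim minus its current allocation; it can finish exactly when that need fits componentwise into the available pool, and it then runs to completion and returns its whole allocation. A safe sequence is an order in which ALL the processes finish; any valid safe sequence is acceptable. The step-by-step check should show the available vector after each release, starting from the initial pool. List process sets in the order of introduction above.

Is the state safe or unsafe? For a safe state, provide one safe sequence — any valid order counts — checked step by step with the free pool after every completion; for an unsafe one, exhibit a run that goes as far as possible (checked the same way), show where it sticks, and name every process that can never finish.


SAFE. One safe sequence: J3, J9, J2, J4, J6.
Key observation: reading the order forward, J9 is the first process whose need (1, 5, 3, 6) meets the free pool (1, 5, 4, 6) exactly on a resource it requests.
Verifying each step:
  pool = (1, 3, 2, 3)
  J3: need (0, 1, 1, 2) fits (1, 3, 2, 3); releases (0, 2, 2, 3), pool now (1, 5, 4, 6)
  J9: need (1, 5, 3, 6) fits (1, 5, 4, 6); releases (1, 1, 2, 0), pool now (2, 6, 6, 6)
  J2: need (2, 4, 3, 5) fits (2, 6, 6, 6); releases (2, 2, 2, 2), pool now (4, 8, 8, 8)
  J4: need (2, 8, 7, 8) fits (4, 8, 8, 8); releases (0, 2, 0, 0), pool now (4, 10, 8, 8)
  J6: need (3, 10, 7, 8) fits (4, 10, 8, 8); releases (2, 1, 0, 0), pool now (6, 11, 8, 8)


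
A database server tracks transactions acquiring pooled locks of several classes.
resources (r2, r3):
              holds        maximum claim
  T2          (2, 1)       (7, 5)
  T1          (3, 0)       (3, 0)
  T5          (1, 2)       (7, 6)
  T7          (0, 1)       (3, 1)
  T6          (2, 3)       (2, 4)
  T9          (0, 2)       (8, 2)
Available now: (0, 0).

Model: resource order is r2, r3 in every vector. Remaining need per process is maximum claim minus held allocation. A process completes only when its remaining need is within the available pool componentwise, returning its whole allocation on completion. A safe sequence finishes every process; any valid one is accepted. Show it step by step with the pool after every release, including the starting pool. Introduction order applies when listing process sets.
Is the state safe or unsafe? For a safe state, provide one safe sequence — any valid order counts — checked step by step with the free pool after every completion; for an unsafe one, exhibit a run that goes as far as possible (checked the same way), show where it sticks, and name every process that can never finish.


SAFE — a valid safe sequence is T1, T7, T6, T2, T5, T9.
Key observation: reading the order forward, T7 is the first process whose need (3, 0) meets the free pool (3, 0) exactly on a resource it requests.
Check, step by step:
  pool = (0, 0)
  T1 needs (0, 0) <= (0, 0) -> finishes; pool += (3, 0) = (3, 0)
  T7 needs (3, 0) <= (3, 0) -> finishes; pool += (0, 1) = (3, 1)
  T6 needs (0, 1) <= (3, 1) -> finishes; pool += (2, 3) = (5, 4)
  T2 needs (5, 4) <= (5, 4) -> finishes; pool += (2, 1) = (7, 5)
  T5 needs (6, 4) <= (7, 5) -> finishes; pool += (1, 2) = (8, 7)
  T9 needs (8, 0) <= (8, 7) -> finishes; pool += (0, 2) = (8, 9)


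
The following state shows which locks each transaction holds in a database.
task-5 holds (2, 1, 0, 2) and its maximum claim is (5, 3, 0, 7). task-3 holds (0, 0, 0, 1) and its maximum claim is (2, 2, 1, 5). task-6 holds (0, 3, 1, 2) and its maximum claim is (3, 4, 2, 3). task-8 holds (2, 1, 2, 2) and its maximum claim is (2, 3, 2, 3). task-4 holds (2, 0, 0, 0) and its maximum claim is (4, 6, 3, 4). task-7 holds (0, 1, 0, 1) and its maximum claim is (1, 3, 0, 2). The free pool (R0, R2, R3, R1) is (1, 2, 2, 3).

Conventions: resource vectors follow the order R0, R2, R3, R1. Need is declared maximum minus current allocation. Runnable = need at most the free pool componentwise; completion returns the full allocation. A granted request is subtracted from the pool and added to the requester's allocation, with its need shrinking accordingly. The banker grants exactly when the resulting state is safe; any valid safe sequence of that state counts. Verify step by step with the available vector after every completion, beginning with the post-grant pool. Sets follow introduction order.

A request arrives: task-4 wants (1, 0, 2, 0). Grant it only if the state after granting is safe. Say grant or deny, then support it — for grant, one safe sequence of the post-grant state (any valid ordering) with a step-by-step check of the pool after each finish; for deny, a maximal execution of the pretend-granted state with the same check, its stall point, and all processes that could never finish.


DENY. Granting would leave the state unsafe.
Key observation: after task-8, task-7, task-3 the pool peaks at (2, 4, 2, 7), and each blocked process is short somewhere: task-5 on R0; task-6 on R0; task-4 on R2.
Pretend the grant happened; the run task-8, task-7, task-3 goes as far as possible. Check, step by step:
  pool = (0, 2, 0, 3)
  task-8: need (0, 2, 0, 1) fits (0, 2, 0, 3); releases (2, 1, 2, 2), pool now (2, 3, 2, 5)
  task-7: need (1, 2, 0, 1) fits (2, 3, 2, 5); releases (0, 1, 0, 1), pool now (2, 4, 2, 6)
  task-3: need (2, 2, 1, 4) fits (2, 4, 2, 6); releases (0, 0, 0, 1), pool now (2, 4, 2, 7)
  task-5 cannot run: need (3, 2, 0, 5) vs free (2, 4, 2, 7) (insufficient R0)
  task-6 cannot run: need (3, 1, 1, 1) vs free (2, 4, 2, 7) (insufficient R0)
  task-4 cannot run: need (1, 6, 1, 4) vs free (2, 4, 2, 7) (insufficient R2)
Had the request been granted, task-5, task-6 and task-4 could never finish.


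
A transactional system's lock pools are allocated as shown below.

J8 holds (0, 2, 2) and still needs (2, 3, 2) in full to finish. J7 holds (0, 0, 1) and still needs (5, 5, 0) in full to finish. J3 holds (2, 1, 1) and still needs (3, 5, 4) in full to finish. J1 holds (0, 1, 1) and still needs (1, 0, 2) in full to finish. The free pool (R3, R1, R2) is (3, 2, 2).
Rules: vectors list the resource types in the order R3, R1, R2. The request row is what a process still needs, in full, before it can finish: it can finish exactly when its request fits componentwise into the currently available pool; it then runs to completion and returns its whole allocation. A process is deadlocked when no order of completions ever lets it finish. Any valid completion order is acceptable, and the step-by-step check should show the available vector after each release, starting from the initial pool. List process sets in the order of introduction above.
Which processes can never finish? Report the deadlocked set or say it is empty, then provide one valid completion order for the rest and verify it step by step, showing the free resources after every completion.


No process is deadlocked.
Key observation: no deadlock: J1 fits now, and the freed resources carry the rest through.
One completion order for the rest: J1, J8, J3, J7. Check, step by step:
  pool = (3, 2, 2)
  J1: need (1, 0, 2) fits (3, 2, 2); releases (0, 1, 1), pool now (3, 3, 3)
  J8: need (2, 3, 2) fits (3, 3, 3); releases (0, 2, 2), pool now (3, 5, 5)
  J3: need (3, 5, 4) fits (3, 5, 5); releases (2, 1, 1), pool now (5, 6, 6)
  J7: need (5, 5, 0) fits (5, 6, 6); releases (0, 0, 1), pool now (5, 6, 7)


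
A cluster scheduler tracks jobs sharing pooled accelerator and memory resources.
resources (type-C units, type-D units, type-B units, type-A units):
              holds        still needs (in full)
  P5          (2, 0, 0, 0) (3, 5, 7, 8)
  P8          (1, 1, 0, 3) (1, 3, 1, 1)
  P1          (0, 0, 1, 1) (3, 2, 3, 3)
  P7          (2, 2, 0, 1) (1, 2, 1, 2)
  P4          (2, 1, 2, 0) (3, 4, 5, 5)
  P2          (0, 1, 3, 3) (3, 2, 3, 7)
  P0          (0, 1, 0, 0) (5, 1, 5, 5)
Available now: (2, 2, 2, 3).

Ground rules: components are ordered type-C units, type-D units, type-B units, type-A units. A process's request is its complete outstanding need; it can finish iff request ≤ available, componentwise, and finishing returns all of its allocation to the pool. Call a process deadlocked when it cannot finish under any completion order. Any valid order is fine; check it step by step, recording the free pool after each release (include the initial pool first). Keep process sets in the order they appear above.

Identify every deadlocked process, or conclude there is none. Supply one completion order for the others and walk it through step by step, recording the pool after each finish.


Deadlocked set: P5, P1, P4, P2 and P0.
Key observation: once P7, P8 finish, the pool peaks at (5, 5, 2, 7) — and every remaining process still needs more type-B units than that.
One completion order for the rest: P7, P8. Check, step by step:
  pool = (2, 2, 2, 3)
  P7 needs (1, 2, 1, 2) <= (2, 2, 2, 3) -> finishes; pool += (2, 2, 0, 1) = (4, 4, 2, 4)
  P8 needs (1, 3, 1, 1) <= (4, 4, 2, 4) -> finishes; pool += (1, 1, 0, 3) = (5, 5, 2, 7)
None of the blocked processes ever fits:
  P5 still needs (3, 5, 7, 8) but only (5, 5, 2, 7) is free — short on type-B units and type-A units
  P1 still needs (3, 2, 3, 3) but only (5, 5, 2, 7) is free — short on type-B units
  P4 still needs (3, 4, 5, 5) but only (5, 5, 2, 7) is free — short on type-B units
  P2 still needs (3, 2, 3, 7) but only (5, 5, 2, 7) is free — short on type-B units
  P0 still needs (5, 1, 5, 5) but only (5, 5, 2, 7) is free — short on type-B units


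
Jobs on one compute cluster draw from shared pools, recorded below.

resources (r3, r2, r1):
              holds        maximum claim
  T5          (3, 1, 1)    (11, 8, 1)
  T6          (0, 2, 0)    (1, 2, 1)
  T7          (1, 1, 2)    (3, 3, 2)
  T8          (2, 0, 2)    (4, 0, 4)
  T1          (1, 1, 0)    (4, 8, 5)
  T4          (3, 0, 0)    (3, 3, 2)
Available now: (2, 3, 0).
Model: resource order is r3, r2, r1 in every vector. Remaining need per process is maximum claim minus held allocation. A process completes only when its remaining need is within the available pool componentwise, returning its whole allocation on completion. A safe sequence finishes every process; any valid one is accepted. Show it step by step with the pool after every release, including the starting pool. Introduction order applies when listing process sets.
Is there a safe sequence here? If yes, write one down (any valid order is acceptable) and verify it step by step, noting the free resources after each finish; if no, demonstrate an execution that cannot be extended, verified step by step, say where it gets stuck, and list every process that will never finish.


UNSAFE.
Key observation: no order helps: past T7, T4, T8, T6, the free pool tops out at (8, 6, 4), below what each blocked process needs in r2.
The run T7, T4, T8, T6 cannot be extended any further. Verifying each step:
  pool = (2, 3, 0)
  T7: need (2, 2, 0) fits (2, 3, 0); releases (1, 1, 2), pool now (3, 4, 2)
  T4: need (0, 3, 2) fits (3, 4, 2); releases (3, 0, 0), pool now (6, 4, 2)
  T8: need (2, 0, 2) fits (6, 4, 2); releases (2, 0, 2), pool now (8, 4, 4)
  T6: need (1, 0, 1) fits (8, 4, 4); releases (0, 2, 0), pool now (8, 6, 4)
  T5 cannot run: need (8, 7, 0) vs free (8, 6, 4) (insufficient r2)
  T1 cannot run: need (3, 7, 5) vs free (8, 6, 4) (insufficient r2 and r1)
Never able to finish: T5 and T1.


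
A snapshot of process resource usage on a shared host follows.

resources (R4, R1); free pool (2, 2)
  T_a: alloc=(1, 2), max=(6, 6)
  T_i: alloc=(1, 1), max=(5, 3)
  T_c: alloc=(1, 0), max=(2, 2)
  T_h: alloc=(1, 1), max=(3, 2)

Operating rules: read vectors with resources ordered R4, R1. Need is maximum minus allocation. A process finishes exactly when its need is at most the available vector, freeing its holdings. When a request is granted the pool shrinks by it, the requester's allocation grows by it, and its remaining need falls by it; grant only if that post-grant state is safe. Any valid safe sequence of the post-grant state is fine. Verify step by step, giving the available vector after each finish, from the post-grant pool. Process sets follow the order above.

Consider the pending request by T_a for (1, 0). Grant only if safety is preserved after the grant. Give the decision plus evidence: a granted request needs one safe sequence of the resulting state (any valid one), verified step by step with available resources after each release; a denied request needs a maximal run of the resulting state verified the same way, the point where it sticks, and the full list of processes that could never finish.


DENY. Granting would leave the state unsafe.
Key observation: once T_c, T_h finish, the pool peaks at (3, 3) — and every remaining process still needs more R4 than that.
Pretend the grant happened; the run T_c, T_h goes as far as possible. Step-by-step check:
  pool = (1, 2)
  T_c needs (1, 2) <= (1, 2) -> finishes; pool += (1, 0) = (2, 2)
  T_h needs (2, 1) <= (2, 2) -> finishes; pool += (1, 1) = (3, 3)
  T_a still needs (4, 4) but only (3, 3) is free — short on R4 and R1
  T_i still needs (4, 2) but only (3, 3) is free — short on R4
Post-grant, the permanently blocked set is T_a and T_i.


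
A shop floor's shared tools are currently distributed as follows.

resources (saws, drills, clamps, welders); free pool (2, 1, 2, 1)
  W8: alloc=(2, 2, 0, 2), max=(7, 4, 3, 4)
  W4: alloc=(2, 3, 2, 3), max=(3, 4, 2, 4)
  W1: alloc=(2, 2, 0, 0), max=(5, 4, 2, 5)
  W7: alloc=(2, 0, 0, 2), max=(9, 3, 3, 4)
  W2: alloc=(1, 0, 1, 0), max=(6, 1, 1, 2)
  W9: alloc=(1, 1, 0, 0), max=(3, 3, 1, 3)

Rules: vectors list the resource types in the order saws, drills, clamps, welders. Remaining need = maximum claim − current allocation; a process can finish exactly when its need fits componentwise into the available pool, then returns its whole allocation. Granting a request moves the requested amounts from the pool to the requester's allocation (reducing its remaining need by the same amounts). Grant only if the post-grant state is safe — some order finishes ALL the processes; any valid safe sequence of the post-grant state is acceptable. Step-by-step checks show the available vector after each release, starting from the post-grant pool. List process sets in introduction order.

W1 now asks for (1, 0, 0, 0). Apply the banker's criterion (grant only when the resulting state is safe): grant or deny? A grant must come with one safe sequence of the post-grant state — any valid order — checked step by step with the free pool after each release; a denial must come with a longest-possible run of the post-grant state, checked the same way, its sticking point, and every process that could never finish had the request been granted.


DENY: after the grant no complete ordering would exist.
Key observation: after W4, W9 the pool peaks at (4, 5, 4, 4), and each blocked process is short somewhere: W8 on saws; W1 on welders; W7 on saws; W2 on saws.
Pretend the grant happened; the run W4, W9 goes as far as possible. Check, step by step:
  pool = (1, 1, 2, 1)
  run W4 (needs (1, 1, 0, 1), free (1, 1, 2, 1)); after release of (2, 3, 2, 3) the pool is (3, 4, 4, 4)
  run W9 (needs (2, 2, 1, 3), free (3, 4, 4, 4)); after release of (1, 1, 0, 0) the pool is (4, 5, 4, 4)
  W8 cannot run: need (5, 2, 3, 2) vs free (4, 5, 4, 4) (insufficient saws)
  W1 cannot run: need (2, 2, 2, 5) vs free (4, 5, 4, 4) (insufficient welders)
  W7 cannot run: need (7, 3, 3, 2) vs free (4, 5, 4, 4) (insufficient saws)
  W2 cannot run: need (5, 1, 0, 2) vs free (4, 5, 4, 4) (insufficient saws)
Post-grant, the permanently blocked set is W8, W1, W7 and W2.


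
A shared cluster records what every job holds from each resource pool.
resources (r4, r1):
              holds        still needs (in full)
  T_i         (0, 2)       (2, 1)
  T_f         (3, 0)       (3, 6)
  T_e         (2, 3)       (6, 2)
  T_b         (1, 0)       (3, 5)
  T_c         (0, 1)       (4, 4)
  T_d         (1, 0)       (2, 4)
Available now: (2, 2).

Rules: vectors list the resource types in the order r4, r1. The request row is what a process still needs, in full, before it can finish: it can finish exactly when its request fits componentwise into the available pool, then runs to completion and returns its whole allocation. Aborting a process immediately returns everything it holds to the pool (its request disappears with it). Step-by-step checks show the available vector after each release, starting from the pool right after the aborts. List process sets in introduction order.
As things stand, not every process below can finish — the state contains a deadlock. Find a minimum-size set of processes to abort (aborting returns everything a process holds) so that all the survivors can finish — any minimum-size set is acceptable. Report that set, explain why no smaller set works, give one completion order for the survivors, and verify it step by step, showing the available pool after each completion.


Minimum abort set: T_e.
Key observation: aborting T_e returns (2, 3), and T_c — hopeless before — runs at step 1 with the returned capacity in the pool.
Why nothing smaller works: aborting no one leaves the state deadlocked as given.
One survivor order: T_c, T_b, T_f, T_i, T_d. Check, step by step (post-abort pool first):
  pool = (4, 5)
  T_c needs (4, 4) <= (4, 5) -> finishes; pool += (0, 1) = (4, 6)
  T_b needs (3, 5) <= (4, 6) -> finishes; pool += (1, 0) = (5, 6)
  T_f needs (3, 6) <= (5, 6) -> finishes; pool += (3, 0) = (8, 6)
  T_i needs (2, 1) <= (8, 6) -> finishes; pool += (0, 2) = (8, 8)
  T_d needs (2, 4) <= (8, 8) -> finishes; pool += (1, 0) = (9, 8)


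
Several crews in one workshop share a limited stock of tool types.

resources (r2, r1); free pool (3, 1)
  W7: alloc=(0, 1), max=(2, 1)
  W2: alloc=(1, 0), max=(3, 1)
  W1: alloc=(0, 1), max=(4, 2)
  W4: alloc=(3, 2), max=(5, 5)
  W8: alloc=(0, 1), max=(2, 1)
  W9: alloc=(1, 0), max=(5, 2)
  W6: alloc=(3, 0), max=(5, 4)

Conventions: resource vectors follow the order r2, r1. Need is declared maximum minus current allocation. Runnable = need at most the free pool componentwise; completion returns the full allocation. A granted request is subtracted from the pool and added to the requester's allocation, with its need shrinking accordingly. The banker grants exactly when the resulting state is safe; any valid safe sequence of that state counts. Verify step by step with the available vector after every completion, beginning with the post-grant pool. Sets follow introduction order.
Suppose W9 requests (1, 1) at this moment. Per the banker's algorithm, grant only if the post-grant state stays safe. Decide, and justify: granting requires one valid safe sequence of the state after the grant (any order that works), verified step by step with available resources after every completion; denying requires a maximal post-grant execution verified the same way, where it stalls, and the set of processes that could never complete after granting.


GRANT: granting preserves safety; a valid post-grant sequence is W8, W2, W7, W9, W1, W6, W4.
Key observation: the transfer keeps a workable pool ((2, 0)); W8 starts the safe sequence.
Verifying the post-grant state step by step:
  pool = (2, 0)
  W8 needs (2, 0) <= (2, 0) -> finishes; pool += (0, 1) = (2, 1)
  W2 needs (2, 1) <= (2, 1) -> finishes; pool += (1, 0) = (3, 1)
  W7 needs (2, 0) <= (3, 1) -> finishes; pool += (0, 1) = (3, 2)
  W9 needs (3, 1) <= (3, 2) -> finishes; pool += (2, 1) = (5, 3)
  W1 needs (4, 1) <= (5, 3) -> finishes; pool += (0, 1) = (5, 4)
  W6 needs (2, 4) <= (5, 4) -> finishes; pool += (3, 0) = (8, 4)
  W4 needs (2, 3) <= (8, 4) -> finishes; pool += (3, 2) = (11, 6)


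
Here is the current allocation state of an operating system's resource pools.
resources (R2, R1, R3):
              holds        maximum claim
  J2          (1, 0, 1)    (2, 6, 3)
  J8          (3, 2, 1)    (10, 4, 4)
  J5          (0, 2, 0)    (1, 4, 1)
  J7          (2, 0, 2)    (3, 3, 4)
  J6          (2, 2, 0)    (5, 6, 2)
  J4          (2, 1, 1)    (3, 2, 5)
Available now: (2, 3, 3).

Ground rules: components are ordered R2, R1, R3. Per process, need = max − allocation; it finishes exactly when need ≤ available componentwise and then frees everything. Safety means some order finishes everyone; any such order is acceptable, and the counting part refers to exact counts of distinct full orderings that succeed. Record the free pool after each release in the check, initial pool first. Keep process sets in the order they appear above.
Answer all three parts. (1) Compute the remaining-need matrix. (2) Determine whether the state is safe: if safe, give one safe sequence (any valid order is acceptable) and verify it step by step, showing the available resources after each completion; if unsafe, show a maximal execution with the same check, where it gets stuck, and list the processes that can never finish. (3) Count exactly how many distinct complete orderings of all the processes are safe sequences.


(1) Outstanding need per process (order R2, R1, R3):
  J2: (1, 6, 2)
  J8: (7, 2, 3)
  J5: (1, 2, 1)
  J7: (1, 3, 2)
  J6: (3, 4, 2)
  J4: (1, 1, 4)
(2) SAFE, for example via the order J7, J4, J6, J5, J2, J8.
Key observation: the order's first zero-slack moment is J7 ((1, 3, 2) needed, (2, 3, 3) free — a requested resource with nothing to spare).
Check, step by step:
  pool = (2, 3, 3)
  J7 needs (1, 3, 2) <= (2, 3, 3) -> finishes; pool += (2, 0, 2) = (4, 3, 5)
  J4 needs (1, 1, 4) <= (4, 3, 5) -> finishes; pool += (2, 1, 1) = (6, 4, 6)
  J6 needs (3, 4, 2) <= (6, 4, 6) -> finishes; pool += (2, 2, 0) = (8, 6, 6)
  J5 needs (1, 2, 1) <= (8, 6, 6) -> finishes; pool += (0, 2, 0) = (8, 8, 6)
  J2 needs (1, 6, 2) <= (8, 8, 6) -> finishes; pool += (1, 0, 1) = (9, 8, 7)
  J8 needs (7, 2, 3) <= (9, 8, 7) -> finishes; pool += (3, 2, 1) = (12, 10, 8)
(3) Precisely 26 of the possible complete orderings are safe sequences.


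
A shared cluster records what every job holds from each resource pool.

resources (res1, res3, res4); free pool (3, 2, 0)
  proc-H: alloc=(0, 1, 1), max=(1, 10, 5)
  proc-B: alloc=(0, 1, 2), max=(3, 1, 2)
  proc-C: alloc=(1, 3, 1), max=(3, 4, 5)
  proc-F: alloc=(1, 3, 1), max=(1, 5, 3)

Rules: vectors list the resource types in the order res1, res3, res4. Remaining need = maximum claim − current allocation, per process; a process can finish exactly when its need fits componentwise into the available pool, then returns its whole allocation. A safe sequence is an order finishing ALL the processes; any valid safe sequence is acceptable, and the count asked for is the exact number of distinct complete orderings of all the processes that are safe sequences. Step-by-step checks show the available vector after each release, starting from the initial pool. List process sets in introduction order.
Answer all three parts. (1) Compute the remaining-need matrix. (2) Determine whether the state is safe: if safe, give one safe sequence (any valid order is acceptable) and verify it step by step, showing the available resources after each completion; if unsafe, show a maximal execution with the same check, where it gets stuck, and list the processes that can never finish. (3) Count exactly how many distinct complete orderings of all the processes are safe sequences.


(1) Need matrix, components ordered res1, res3, res4:
  proc-H: (1, 9, 4)
  proc-B: (3, 0, 0)
  proc-C: (2, 1, 4)
  proc-F: (0, 2, 2)
(2) The state is UNSAFE.
Key observation: res4 is the bottleneck — with proc-B, proc-F done the pool holds (4, 6, 3), short of every remaining need.
Going as far as possible: proc-B, proc-F; after that, nothing fits. Verifying each step:
  pool = (3, 2, 0)
  run proc-B (needs (3, 0, 0), free (3, 2, 0)); after release of (0, 1, 2) the pool is (3, 3, 2)
  run proc-F (needs (0, 2, 2), free (3, 3, 2)); after release of (1, 3, 1) the pool is (4, 6, 3)
  proc-H still needs (1, 9, 4) but only (4, 6, 3) is free — short on res3 and res4
  proc-C still needs (2, 1, 4) but only (4, 6, 3) is free — short on res4
Permanently blocked: proc-H and proc-C.
(3) The exact count: 0 of the possible complete orderings are safe sequences.


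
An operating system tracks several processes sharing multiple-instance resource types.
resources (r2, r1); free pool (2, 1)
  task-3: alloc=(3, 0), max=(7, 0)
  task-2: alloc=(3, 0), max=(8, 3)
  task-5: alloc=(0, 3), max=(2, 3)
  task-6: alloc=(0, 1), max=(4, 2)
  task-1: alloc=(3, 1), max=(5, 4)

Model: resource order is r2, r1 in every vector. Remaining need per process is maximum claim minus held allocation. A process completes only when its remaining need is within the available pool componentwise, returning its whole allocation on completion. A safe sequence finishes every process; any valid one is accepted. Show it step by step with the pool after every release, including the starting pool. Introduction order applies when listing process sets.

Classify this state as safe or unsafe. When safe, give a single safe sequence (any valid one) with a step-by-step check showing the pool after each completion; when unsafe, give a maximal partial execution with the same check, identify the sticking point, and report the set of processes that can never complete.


SAFE. One safe sequence: task-5, task-1, task-3, task-2, task-6.
Key observation: reading the order forward, task-5 is the first process whose need (2, 0) meets the free pool (2, 1) exactly on a resource it requests.
Check, step by step:
  pool = (2, 1)
  task-5 needs (2, 0) <= (2, 1) -> finishes; pool += (0, 3) = (2, 4)
  task-1 needs (2, 3) <= (2, 4) -> finishes; pool += (3, 1) = (5, 5)
  task-3 needs (4, 0) <= (5, 5) -> finishes; pool += (3, 0) = (8, 5)
  task-2 needs (5, 3) <= (8, 5) -> finishes; pool += (3, 0) = (11, 5)
  task-6 needs (4, 1) <= (11, 5) -> finishes; pool += (0, 1) = (11, 6)


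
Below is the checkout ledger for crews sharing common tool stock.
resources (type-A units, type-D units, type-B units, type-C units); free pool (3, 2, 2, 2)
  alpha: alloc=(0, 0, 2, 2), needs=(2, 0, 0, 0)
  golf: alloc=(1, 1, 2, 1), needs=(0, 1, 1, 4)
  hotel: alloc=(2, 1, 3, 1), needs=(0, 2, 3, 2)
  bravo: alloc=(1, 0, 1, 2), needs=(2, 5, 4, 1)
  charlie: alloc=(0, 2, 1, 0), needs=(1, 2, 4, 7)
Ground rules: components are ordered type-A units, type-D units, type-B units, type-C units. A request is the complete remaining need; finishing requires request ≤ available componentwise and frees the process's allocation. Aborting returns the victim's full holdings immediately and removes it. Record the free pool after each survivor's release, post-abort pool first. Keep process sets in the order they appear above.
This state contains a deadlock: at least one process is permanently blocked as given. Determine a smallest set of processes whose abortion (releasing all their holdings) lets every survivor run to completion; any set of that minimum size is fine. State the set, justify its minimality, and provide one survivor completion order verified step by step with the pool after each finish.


Minimum abort set: charlie.
Key observation: the deadlocked bravo becomes finishable only because charlie released (0, 2, 1, 0); it completes at step 2 below.
No smaller set exists: with zero aborts the deadlock remains.
The survivors complete as hotel, bravo, golf, alpha. Walking it through (starting from the post-abort pool):
  pool = (3, 4, 3, 2)
  hotel needs (0, 2, 3, 2) <= (3, 4, 3, 2) -> finishes; pool += (2, 1, 3, 1) = (5, 5, 6, 3)
  bravo needs (2, 5, 4, 1) <= (5, 5, 6, 3) -> finishes; pool += (1, 0, 1, 2) = (6, 5, 7, 5)
  golf needs (0, 1, 1, 4) <= (6, 5, 7, 5) -> finishes; pool += (1, 1, 2, 1) = (7, 6, 9, 6)
  alpha needs (2, 0, 0, 0) <= (7, 6, 9, 6) -> finishes; pool += (0, 0, 2, 2) = (7, 6, 11, 8)


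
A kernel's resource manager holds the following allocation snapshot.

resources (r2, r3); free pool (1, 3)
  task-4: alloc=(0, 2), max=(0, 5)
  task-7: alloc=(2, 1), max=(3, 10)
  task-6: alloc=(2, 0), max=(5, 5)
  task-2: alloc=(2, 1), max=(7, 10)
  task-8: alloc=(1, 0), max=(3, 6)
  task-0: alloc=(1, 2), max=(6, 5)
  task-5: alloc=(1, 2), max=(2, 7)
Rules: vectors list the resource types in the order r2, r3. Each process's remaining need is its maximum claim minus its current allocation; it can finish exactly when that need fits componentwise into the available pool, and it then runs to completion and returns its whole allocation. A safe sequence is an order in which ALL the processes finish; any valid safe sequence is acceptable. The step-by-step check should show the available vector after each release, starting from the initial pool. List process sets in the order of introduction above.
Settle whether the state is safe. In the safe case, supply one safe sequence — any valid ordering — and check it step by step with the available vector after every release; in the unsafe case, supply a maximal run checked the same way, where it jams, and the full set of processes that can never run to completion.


SAFE — a valid safe sequence is task-4, task-5, task-8, task-6, task-0, task-2, task-7.
Key observation: the order's first zero-slack moment is task-4 ((0, 3) needed, (1, 3) free — a requested resource with nothing to spare).
Walking it through:
  pool = (1, 3)
  run task-4 (needs (0, 3), free (1, 3)); after release of (0, 2) the pool is (1, 5)
  run task-5 (needs (1, 5), free (1, 5)); after release of (1, 2) the pool is (2, 7)
  run task-8 (needs (2, 6), free (2, 7)); after release of (1, 0) the pool is (3, 7)
  run task-6 (needs (3, 5), free (3, 7)); after release of (2, 0) the pool is (5, 7)
  run task-0 (needs (5, 3), free (5, 7)); after release of (1, 2) the pool is (6, 9)
  run task-2 (needs (5, 9), free (6, 9)); after release of (2, 1) the pool is (8, 10)
  run task-7 (needs (1, 9), free (8, 10)); after release of (2, 1) the pool is (10, 11)


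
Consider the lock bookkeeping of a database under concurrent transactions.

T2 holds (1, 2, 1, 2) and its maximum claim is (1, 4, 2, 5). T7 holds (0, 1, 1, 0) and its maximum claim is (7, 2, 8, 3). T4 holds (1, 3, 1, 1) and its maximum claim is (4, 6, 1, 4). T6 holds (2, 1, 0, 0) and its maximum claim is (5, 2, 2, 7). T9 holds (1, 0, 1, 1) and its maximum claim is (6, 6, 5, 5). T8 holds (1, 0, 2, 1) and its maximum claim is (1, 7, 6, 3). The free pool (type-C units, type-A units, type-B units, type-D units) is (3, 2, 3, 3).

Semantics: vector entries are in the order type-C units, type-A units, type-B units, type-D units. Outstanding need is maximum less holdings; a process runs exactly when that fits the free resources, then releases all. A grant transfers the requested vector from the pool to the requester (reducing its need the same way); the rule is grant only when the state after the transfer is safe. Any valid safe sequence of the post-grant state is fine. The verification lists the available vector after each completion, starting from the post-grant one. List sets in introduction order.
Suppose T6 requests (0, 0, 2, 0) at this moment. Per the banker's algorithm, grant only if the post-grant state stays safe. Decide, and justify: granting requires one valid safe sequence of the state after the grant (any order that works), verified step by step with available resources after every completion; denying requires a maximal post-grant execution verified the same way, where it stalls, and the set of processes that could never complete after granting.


DENY. Granting would leave the state unsafe.
Key observation: after T2, T4 the pool peaks at (5, 7, 3, 6), and each blocked process is short somewhere: T7 on type-C units, type-B units; T6 on type-D units; T9 on type-B units; T8 on type-B units.
Pretend the grant happened; the run T2, T4 goes as far as possible. Check, step by step:
  pool = (3, 2, 1, 3)
  T2 needs (0, 2, 1, 3) <= (3, 2, 1, 3) -> finishes; pool += (1, 2, 1, 2) = (4, 4, 2, 5)
  T4 needs (3, 3, 0, 3) <= (4, 4, 2, 5) -> finishes; pool += (1, 3, 1, 1) = (5, 7, 3, 6)
  T7 still needs (7, 1, 7, 3) but only (5, 7, 3, 6) is free — short on type-C units and type-B units
  T6 still needs (3, 1, 0, 7) but only (5, 7, 3, 6) is free — short on type-D units
  T9 still needs (5, 6, 4, 4) but only (5, 7, 3, 6) is free — short on type-B units
  T8 still needs (0, 7, 4, 2) but only (5, 7, 3, 6) is free — short on type-B units
Post-grant, the permanently blocked set is T7, T6, T9 and T8.


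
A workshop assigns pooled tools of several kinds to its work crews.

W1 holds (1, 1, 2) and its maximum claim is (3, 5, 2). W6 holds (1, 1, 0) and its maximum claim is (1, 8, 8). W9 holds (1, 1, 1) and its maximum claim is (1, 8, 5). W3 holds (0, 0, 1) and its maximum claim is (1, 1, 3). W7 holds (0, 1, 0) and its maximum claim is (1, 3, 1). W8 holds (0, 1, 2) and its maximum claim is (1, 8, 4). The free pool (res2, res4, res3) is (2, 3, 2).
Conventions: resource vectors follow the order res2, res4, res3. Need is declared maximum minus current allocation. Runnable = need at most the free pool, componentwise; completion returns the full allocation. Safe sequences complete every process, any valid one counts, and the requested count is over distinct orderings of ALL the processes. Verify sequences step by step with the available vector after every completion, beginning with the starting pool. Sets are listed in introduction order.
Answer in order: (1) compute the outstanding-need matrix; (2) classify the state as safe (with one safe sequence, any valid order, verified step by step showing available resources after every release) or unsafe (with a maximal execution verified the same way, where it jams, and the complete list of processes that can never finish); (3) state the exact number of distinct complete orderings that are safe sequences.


(1) Remaining need (order res2, res4, res3):
  W1: (2, 4, 0)
  W6: (0, 7, 8)
  W9: (0, 7, 4)
  W3: (1, 1, 2)
  W7: (1, 2, 1)
  W8: (1, 7, 2)
(2) UNSAFE.
Key observation: res4 is the bottleneck — with W3, W7, W1 done the pool holds (3, 5, 5), short of every remaining need.
Going as far as possible: W3, W7, W1; after that, nothing fits. Walking it through:
  pool = (2, 3, 2)
  W3: need (1, 1, 2) fits (2, 3, 2); releases (0, 0, 1), pool now (2, 3, 3)
  W7: need (1, 2, 1) fits (2, 3, 3); releases (0, 1, 0), pool now (2, 4, 3)
  W1: need (2, 4, 0) fits (2, 4, 3); releases (1, 1, 2), pool now (3, 5, 5)
  W6 still needs (0, 7, 8) but only (3, 5, 5) is free — short on res4 and res3
  W9 still needs (0, 7, 4) but only (3, 5, 5) is free — short on res4
  W8 still needs (1, 7, 2) but only (3, 5, 5) is free — short on res4
Processes that can never finish: W6, W9 and W8.
(3) Exactly 0 of the possible complete orderings are safe sequences.


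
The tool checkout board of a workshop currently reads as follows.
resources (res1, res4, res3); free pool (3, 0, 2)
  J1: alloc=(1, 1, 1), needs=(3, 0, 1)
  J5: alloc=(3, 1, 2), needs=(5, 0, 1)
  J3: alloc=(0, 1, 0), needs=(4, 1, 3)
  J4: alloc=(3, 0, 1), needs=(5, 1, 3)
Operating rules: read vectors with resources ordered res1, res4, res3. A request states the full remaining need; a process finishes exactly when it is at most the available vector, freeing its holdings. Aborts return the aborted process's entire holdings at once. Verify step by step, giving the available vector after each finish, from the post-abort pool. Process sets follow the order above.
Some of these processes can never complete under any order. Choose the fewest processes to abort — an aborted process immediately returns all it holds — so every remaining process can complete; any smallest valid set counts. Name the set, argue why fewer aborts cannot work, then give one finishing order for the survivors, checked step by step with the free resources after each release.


The answer: abort J5.
Key observation: before aborting J5, J4 was permanently blocked — no order could ever run it; afterwards it completes at step 3.
No smaller set exists: with zero aborts the deadlock remains.
One survivor order: J1, J3, J4. Step-by-step check (post-abort pool first):
  pool = (6, 1, 4)
  J1: need (3, 0, 1) fits (6, 1, 4); releases (1, 1, 1), pool now (7, 2, 5)
  J3: need (4, 1, 3) fits (7, 2, 5); releases (0, 1, 0), pool now (7, 3, 5)
  J4: need (5, 1, 3) fits (7, 3, 5); releases (3, 0, 1), pool now (10, 3, 6)
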